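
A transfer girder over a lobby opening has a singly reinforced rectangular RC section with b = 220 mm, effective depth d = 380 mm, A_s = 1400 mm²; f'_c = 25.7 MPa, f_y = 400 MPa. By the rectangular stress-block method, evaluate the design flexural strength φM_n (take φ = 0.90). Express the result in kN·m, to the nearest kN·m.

φM_n ≈ 162 kN·m

T = A_s f_y = 1400 × 400 = 560000 N = 560 kN.
From C = T: a = T/(0.85 f'_c b) = 560000/(0.85 × 25.7 × 220) = 116.52 mm.
M_n = T(d − a/2) = 560 kN × (380 − 58.26) mm = 180.17 kN·m.
φM_n = 0.90 × 180.17 = 162.15 kN·m.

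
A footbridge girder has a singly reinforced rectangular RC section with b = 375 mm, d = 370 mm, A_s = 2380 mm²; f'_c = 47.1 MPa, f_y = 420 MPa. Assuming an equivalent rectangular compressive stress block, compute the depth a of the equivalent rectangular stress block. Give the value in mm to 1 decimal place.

T = A_s f_y = 2380 × 420 = 999600 N = 999.6 kN.
Setting C = 0.85 f'_c a b equal to T: a = 999600/(0.85 × 47.1 × 375) = 66.6 mm.

a ≈ 66.6 mm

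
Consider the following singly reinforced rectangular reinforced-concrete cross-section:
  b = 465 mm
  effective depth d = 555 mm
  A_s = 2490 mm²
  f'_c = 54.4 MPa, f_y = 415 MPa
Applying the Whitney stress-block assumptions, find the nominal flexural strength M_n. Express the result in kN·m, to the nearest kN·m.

T = A_s f_y = 2490 × 415 = 1033350 N = 1033.35 kN.
From C = T: a = T/(0.85 f'_c b) = 1033350/(0.85 × 54.4 × 465) = 48.06 mm.
M_n = T(d − a/2) = 1033.35 kN × (555 − 24.03) mm = 548.68 kN·m.

M_n ≈ 549 kN·m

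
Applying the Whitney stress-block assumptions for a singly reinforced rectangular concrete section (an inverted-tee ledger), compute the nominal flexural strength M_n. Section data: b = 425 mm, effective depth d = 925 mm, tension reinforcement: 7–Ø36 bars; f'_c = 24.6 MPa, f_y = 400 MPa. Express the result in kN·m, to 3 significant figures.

M_n ≈ 2180 kN·m

A_s = 7 × 1018 = 7126 mm².
T = A_s f_y = 7126 × 400 = 2850400 N = 2850.4 kN.
From C = T: a = T/(0.85 f'_c b) = 2850400/(0.85 × 24.6 × 425) = 320.75 mm.
M_n = T(d − a/2) = 2850.4 kN × (925 − 160.375) mm = 2179.49 kN·m.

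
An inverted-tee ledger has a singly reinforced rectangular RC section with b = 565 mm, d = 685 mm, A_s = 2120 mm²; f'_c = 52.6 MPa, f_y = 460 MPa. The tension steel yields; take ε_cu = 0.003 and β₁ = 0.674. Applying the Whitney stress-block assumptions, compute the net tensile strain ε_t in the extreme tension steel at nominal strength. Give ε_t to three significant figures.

a = A_s f_y/(0.85 f'_c b) = 38.60 mm.
β₁ = 0.674, so c = a/β₁ = 38.60/0.674 = 57.27 mm.
From the linear strain diagram with ε_cu = 0.003: ε_t = 0.003 (d − c)/c = 0.003 × (685 − 57.27)/57.27 = 0.0329.
Since ε_t ≥ 0.005, the section is tension-controlled.

ε_t ≈ 0.0329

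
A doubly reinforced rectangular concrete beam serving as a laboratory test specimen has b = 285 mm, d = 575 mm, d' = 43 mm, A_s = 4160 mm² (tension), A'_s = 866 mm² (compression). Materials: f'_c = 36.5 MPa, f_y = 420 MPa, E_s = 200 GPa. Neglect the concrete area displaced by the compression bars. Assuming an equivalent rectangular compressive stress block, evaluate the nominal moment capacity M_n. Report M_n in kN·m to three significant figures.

Assume both tension and compression steel yield.
Net tension couple steel: A_s − A'_s = 3294 mm².
a = (A_s − A'_s) f_y / (0.85 f'_c b) = 1383480/(0.85 × 36.5 × 285) = 156.46 mm.
c = a/β₁ = 156.46/0.789 = 198.30 mm; ε'_s = 0.003(c − d')/c = 0.0023 ≥ f_y/E_s = 0.0021, so compression steel does yield.
M_n = (A_s − A'_s) f_y (d − a/2) + A'_s f_y (d − d') = [1383480 × (575 − 78.23) + 363720 × (575 − 43)] × 10⁻⁶ = 687.27 + 193.50 = 880.77 kN·m.

M_n ≈ 881 kN·m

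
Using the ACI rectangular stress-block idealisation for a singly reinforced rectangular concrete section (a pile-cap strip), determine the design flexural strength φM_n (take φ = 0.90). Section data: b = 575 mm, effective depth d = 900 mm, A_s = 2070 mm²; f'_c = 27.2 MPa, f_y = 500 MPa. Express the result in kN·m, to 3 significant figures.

φM_n ≈ 802 kN·m

T = A_s f_y = 2070 × 500 = 1035000 N = 1035 kN.
From C = T: a = T/(0.85 f'_c b) = 1035000/(0.85 × 27.2 × 575) = 77.85 mm.
M_n = T(d − a/2) = 1035 kN × (900 − 38.925) mm = 891.21 kN·m.
φM_n = 0.90 × 891.21 = 802.09 kN·m.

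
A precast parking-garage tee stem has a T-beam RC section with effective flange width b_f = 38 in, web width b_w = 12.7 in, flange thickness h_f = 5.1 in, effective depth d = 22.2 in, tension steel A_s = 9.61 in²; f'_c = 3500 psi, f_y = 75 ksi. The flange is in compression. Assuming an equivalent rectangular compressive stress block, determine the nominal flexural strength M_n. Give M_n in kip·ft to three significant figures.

M_n ≈ 1130 kip·ft

Tension: T = A_s f_y = 9.61 × 75 = 720.75 kips.
Try a within the flange: a = T/(0.85 f'_c b_f) = 720.75/(0.85 × 3.5 × 38) = 6.375 in.
a = 6.375 > h_f = 5.1 in: the block extends into the web. Split into flange-overhang and web parts.
C_f = 0.85 f'_c (b_f − b_w) h_f = 0.85 × 3.5 × (38 − 12.7) × 5.1 = 383.9 kips.
Remaining web compression depth: a_w = (T − C_f)/(0.85 f'_c b_w) = (720.75 − 383.9)/(0.85 × 3.5 × 12.7) = 8.916 in.
M_n = C_f(d − h_f/2) + (T − C_f)(d − a_w/2) = 383.9 × (22.2 − 2.55) + 336.85 × (22.2 − 4.458) = 7543.6 + 5976.4 = 13520.0 kip·in.
M_n = 13520.0/12 = 1126.67 kip·ft.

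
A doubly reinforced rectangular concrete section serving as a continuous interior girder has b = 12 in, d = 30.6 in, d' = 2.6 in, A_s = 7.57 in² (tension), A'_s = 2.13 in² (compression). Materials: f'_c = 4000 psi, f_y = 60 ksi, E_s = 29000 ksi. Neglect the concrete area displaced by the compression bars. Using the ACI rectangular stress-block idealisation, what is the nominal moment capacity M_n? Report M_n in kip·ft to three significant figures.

M_n ≈ 1020 kip·ft

Assume both steels yield.
a = (A_s − A'_s) f_y/(0.85 f'_c b) = (7.57 − 2.13) × 60/(0.85 × 4 × 12) = 8.000 in.
c = a/β₁ = 8.000/0.85 = 9.412 in; ε'_s = 0.003(c − d')/c = 0.0022 ≥ ε_y = 0.0021, so the compression steel yields.
M_n = (A_s − A'_s) f_y (d − a/2) + A'_s f_y (d − d') = 326.4 × (30.6 − 4) + 127.8 × (30.6 − 2.6) = 8682.2 + 3578.4 = 12260.6 kip·in = 12260.6/12 = 1021.72 kip·ft.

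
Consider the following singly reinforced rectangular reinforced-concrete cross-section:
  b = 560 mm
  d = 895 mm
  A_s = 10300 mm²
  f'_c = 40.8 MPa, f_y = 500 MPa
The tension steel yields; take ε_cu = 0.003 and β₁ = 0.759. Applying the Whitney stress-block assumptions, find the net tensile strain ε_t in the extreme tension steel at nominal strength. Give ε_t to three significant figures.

ε_t ≈ 0.00469

a = A_s f_y/(0.85 f'_c b) = 265.18 mm.
β₁ = 0.759, so c = a/β₁ = 265.18/0.759 = 349.38 mm.
From the linear strain diagram with ε_cu = 0.003: ε_t = 0.003 (d − c)/c = 0.003 × (895 − 349.38)/349.38 = 0.00469.
ε_t is between 0.004 and 0.005 — transition zone.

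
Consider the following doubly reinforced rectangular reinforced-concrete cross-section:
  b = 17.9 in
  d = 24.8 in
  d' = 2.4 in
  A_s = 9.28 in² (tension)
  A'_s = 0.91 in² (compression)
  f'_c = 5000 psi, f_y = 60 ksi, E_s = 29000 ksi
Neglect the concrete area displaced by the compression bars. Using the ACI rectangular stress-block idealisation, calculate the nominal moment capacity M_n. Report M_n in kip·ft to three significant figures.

Assume both steels yield.
a = (A_s − A'_s) f_y/(0.85 f'_c b) = (9.28 − 0.91) × 60/(0.85 × 5 × 17.9) = 6.601 in.
c = a/β₁ = 6.601/0.8 = 8.251 in; ε'_s = 0.003(c − d')/c = 0.0021 ≥ ε_y = 0.0021, so the compression steel yields.
M_n = (A_s − A'_s) f_y (d − a/2) + A'_s f_y (d − d') = 502.2 × (24.8 − 3.3005) + 54.6 × (24.8 − 2.4) = 10797.0 + 1223.0 = 12020.0 kip·in = 12020.0/12 = 1001.67 kip·ft.

M_n ≈ 1000 kip·ft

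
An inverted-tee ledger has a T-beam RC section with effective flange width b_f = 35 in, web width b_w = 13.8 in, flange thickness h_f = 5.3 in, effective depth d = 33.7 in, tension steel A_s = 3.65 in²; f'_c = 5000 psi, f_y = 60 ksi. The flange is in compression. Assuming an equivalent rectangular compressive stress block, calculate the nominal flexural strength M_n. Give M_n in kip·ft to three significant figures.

M_n ≈ 602 kip·ft

Tension: T = A_s f_y = 3.65 × 60 = 219 kips.
Try a within the flange: a = T/(0.85 f'_c b_f) = 219/(0.85 × 5 × 35) = 1.472 in.
Since a = 1.472 ≤ h_f = 5.3 in, the stress block lies entirely in the flange; analyse as a rectangular beam of width b_f.
M_n = T(d − a/2) = 219 × (33.7 − 0.736) = 7219.1 kip·in.
M_n = 7219.1/12 = 601.59 kip·ft.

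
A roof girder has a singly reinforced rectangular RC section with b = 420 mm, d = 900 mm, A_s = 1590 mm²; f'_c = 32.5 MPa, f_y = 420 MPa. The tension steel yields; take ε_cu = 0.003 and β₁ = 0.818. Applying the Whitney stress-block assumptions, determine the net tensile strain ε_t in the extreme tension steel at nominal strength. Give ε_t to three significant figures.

ε_t ≈ 0.0354

a = A_s f_y/(0.85 f'_c b) = 57.56 mm.
β₁ = 0.818, so c = a/β₁ = 57.56/0.818 = 70.37 mm.
From the linear strain diagram with ε_cu = 0.003: ε_t = 0.003 (d − c)/c = 0.003 × (900 − 70.37)/70.37 = 0.0354.
Since ε_t ≥ 0.005, the section is tension-controlled.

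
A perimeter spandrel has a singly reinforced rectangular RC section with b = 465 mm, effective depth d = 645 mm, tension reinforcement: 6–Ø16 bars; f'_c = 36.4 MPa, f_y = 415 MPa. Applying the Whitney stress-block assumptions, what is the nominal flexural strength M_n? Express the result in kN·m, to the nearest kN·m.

A_s = 6 × 201 = 1206 mm².
T = A_s f_y = 1206 × 415 = 500490 N = 500.49 kN.
From C = T: a = T/(0.85 f'_c b) = 500490/(0.85 × 36.4 × 465) = 34.79 mm.
M_n = T(d − a/2) = 500.49 kN × (645 − 17.395) mm = 314.11 kN·m.

M_n ≈ 314 kN·m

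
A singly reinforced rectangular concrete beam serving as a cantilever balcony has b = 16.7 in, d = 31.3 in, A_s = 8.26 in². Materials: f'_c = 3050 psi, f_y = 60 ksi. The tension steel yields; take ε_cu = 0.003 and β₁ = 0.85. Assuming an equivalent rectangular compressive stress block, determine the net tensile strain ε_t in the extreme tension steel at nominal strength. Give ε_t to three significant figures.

a = A_s f_y/(0.85 f'_c b) = 11.447 in.
β₁ = 0.85, so c = a/β₁ = 11.447/0.85 = 13.467 in.
From the linear strain diagram with ε_cu = 0.003: ε_t = 0.003 (d − c)/c = 0.003 × (31.3 − 13.467)/13.467 = 0.00397.
ε_t < 0.004 — the section is over-reinforced for flexure under ACI limits.

ε_t ≈ 0.00397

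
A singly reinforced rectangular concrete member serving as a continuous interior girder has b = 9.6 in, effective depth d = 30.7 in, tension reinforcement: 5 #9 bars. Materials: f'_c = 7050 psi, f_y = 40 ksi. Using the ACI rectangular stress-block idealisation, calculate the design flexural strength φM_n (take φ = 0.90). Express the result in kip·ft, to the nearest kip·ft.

A_s = 5 × 1 = 5 in².
T = A_s f_y = 5 × 40 = 200 kips.
a = T/(0.85 f'_c b) = 200/(0.85 × 7.05 × 9.6) = 3.477 in.
M_n = T(d − a/2) = 200 × (30.7 − 1.7385) = 5792.3 kip·in = 5792.3/12 = 482.69 kip·ft.
φM_n = 0.90 × 482.69 = 434.42 kip·ft.

φM_n ≈ 434 kip·ft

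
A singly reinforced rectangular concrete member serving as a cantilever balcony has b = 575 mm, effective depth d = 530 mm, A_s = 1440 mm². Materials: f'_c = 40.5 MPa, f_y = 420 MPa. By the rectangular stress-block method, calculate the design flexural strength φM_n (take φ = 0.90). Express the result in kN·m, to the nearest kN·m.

T = A_s f_y = 1440 × 420 = 604800 N = 604.8 kN.
From C = T: a = T/(0.85 f'_c b) = 604800/(0.85 × 40.5 × 575) = 30.55 mm.
M_n = T(d − a/2) = 604.8 kN × (530 − 15.275) mm = 311.31 kN·m.
φM_n = 0.90 × 311.31 = 280.18 kN·m.

φM_n ≈ 280 kN·m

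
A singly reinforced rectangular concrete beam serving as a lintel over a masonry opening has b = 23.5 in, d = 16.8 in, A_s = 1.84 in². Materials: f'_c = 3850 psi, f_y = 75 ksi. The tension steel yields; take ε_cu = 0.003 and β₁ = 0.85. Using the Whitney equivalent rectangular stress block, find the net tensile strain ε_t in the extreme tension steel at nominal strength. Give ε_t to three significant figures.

ε_t ≈ 0.0209

a = A_s f_y/(0.85 f'_c b) = 1.794 in.
β₁ = 0.85, so c = a/β₁ = 1.794/0.85 = 2.111 in.
From the linear strain diagram with ε_cu = 0.003: ε_t = 0.003 (d − c)/c = 0.003 × (16.8 − 2.111)/2.111 = 0.0209.
Since ε_t ≥ 0.005, the section is tension-controlled.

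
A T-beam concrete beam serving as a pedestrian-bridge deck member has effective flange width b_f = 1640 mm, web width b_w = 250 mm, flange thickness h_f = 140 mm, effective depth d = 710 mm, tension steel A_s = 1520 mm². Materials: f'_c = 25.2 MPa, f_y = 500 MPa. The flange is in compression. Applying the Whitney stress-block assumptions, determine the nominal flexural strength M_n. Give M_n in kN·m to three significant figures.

M_n ≈ 531 kN·m

Tension: T = A_s f_y = 1520 × 500 = 760000 N.
Try a within the flange: a = T/(0.85 f'_c b_f) = 760000/(0.85 × 25.2 × 1640) = 21.63 mm.
Since a = 21.63 ≤ h_f = 140 mm, the stress block lies entirely in the flange; analyse as a rectangular beam of width b_f.
M_n = T(d − a/2) = 760000 × (710 − 10.815) = 531.38 × 10⁶ N·mm.
M_n = 531.38 kN·m.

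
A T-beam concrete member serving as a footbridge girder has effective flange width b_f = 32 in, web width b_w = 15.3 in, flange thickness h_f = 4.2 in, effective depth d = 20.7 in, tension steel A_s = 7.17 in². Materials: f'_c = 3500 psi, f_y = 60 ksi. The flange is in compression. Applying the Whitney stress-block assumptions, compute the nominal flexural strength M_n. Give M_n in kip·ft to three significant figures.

Tension: T = A_s f_y = 7.17 × 60 = 430.2 kips.
Try a within the flange: a = T/(0.85 f'_c b_f) = 430.2/(0.85 × 3.5 × 32) = 4.519 in.
a = 4.519 > h_f = 4.2 in: the block extends into the web. Split into flange-overhang and web parts.
C_f = 0.85 f'_c (b_f − b_w) h_f = 0.85 × 3.5 × (32 − 15.3) × 4.2 = 208.7 kips.
Remaining web compression depth: a_w = (T − C_f)/(0.85 f'_c b_w) = (430.2 − 208.7)/(0.85 × 3.5 × 15.3) = 4.866 in.
M_n = C_f(d − h_f/2) + (T − C_f)(d − a_w/2) = 208.7 × (20.7 − 2.1) + 221.5 × (20.7 − 2.433) = 3881.8 + 4046.1 = 7927.9 kip·in.
M_n = 7927.9/12 = 660.66 kip·ft.

M_n ≈ 661 kip·ft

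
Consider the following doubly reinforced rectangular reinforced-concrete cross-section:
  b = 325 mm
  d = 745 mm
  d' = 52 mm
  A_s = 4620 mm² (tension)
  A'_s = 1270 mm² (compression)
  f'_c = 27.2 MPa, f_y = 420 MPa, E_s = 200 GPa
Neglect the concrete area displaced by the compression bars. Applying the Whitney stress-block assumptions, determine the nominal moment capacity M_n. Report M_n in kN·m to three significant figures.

M_n ≈ 1290 kN·m

Assume both tension and compression steel yield.
Net tension couple steel: A_s − A'_s = 3350 mm².
a = (A_s − A'_s) f_y / (0.85 f'_c b) = 1407000/(0.85 × 27.2 × 325) = 187.25 mm.
c = a/β₁ = 187.25/0.85 = 220.29 mm; ε'_s = 0.003(c − d')/c = 0.0023 ≥ f_y/E_s = 0.0021, so compression steel does yield.
M_n = (A_s − A'_s) f_y (d − a/2) + A'_s f_y (d − d') = [1407000 × (745 − 93.625) + 533400 × (745 − 52)] × 10⁻⁶ = 916.48 + 369.65 = 1286.13 kN·m.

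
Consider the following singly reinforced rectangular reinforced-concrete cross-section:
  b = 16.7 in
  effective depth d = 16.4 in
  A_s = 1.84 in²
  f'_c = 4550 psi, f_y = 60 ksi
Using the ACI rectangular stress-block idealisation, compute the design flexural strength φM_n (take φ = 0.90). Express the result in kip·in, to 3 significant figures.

T = A_s f_y = 1.84 × 60 = 110.4 kips.
a = T/(0.85 f'_c b) = 110.4/(0.85 × 4.55 × 16.7) = 1.709 in.
M_n = T(d − a/2) = 110.4 × (16.4 − 0.8545) = 1716.2 kip·in.
φM_n = 0.90 × 1716.2 = 1544.6 kip·in.

φM_n ≈ 1540 kip·in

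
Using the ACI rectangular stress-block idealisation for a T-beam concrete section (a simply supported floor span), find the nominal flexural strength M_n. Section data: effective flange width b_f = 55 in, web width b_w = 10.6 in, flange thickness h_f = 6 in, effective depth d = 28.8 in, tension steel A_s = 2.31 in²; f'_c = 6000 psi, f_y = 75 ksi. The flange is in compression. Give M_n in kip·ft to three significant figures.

Tension: T = A_s f_y = 2.31 × 75 = 173.25 kips.
Try a within the flange: a = T/(0.85 f'_c b_f) = 173.25/(0.85 × 6 × 55) = 0.618 in.
Since a = 0.618 ≤ h_f = 6 in, the stress block lies entirely in the flange; analyse as a rectangular beam of width b_f.
M_n = T(d − a/2) = 173.25 × (28.8 − 0.309) = 4936.1 kip·in.
M_n = 4936.1/12 = 411.34 kip·ft.

M_n ≈ 411 kip·ft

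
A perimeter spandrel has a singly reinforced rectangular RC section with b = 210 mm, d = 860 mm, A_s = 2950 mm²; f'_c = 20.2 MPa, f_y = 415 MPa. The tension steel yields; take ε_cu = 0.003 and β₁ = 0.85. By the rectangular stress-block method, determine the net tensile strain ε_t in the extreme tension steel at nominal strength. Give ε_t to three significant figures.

ε_t ≈ 0.00346

a = A_s f_y/(0.85 f'_c b) = 339.53 mm.
β₁ = 0.85, so c = a/β₁ = 339.53/0.85 = 399.45 mm.
From the linear strain diagram with ε_cu = 0.003: ε_t = 0.003 (d − c)/c = 0.003 × (860 − 399.45)/399.45 = 0.00346.
ε_t < 0.004 — the section is over-reinforced for flexure under ACI limits.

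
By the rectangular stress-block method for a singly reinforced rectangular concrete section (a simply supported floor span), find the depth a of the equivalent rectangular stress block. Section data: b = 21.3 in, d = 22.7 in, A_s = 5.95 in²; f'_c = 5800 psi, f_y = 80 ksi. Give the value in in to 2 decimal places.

a ≈ 4.53 in

T = A_s f_y = 5.95 × 80 = 476 kips.
a = T/(0.85 f'_c b) = 476/(0.85 × 5.8 × 21.3) = 4.53 in.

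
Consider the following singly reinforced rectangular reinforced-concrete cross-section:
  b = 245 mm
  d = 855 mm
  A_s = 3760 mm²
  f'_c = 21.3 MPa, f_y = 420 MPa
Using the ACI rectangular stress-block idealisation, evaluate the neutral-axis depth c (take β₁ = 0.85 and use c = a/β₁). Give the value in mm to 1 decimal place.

T = A_s f_y = 3760 × 420 = 1579200 N = 1579.2 kN.
Setting C = 0.85 f'_c a b equal to T: a = 1579200/(0.85 × 21.3 × 245) = 356.018 mm.
With β₁ = 0.85, c = a/β₁ = 356.018/0.85 = 418.8 mm.

c ≈ 418.8 mm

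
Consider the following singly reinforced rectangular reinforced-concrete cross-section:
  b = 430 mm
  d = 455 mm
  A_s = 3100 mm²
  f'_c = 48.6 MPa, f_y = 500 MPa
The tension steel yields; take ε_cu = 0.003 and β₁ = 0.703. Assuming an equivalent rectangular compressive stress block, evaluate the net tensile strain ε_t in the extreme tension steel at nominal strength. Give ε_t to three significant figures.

ε_t ≈ 0.00800

a = A_s f_y/(0.85 f'_c b) = 87.26 mm.
β₁ = 0.703, so c = a/β₁ = 87.26/0.703 = 124.13 mm.
From the linear strain diagram with ε_cu = 0.003: ε_t = 0.003 (d − c)/c = 0.003 × (455 − 124.13)/124.13 = 0.00800.
Since ε_t ≥ 0.005, the section is tension-controlled.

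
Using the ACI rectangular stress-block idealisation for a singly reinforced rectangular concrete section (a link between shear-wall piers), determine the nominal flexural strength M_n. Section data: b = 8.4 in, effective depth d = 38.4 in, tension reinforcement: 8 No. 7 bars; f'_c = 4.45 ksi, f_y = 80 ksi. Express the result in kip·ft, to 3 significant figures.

A_s = 8 × 0.6 = 4.8 in².
T = A_s f_y = 4.8 × 80 = 384 kips.
a = T/(0.85 f'_c b) = 384/(0.85 × 4.45 × 8.4) = 12.086 in.
M_n = T(d − a/2) = 384 × (38.4 − 6.043) = 12425.1 kip·in = 12425.1/12 = 1035.43 kip·ft.

M_n ≈ 1040 kip·ft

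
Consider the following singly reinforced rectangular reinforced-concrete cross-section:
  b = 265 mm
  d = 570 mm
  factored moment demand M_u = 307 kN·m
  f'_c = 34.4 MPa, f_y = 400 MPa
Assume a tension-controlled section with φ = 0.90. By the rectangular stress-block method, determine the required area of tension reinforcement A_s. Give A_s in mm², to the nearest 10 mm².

M_n = M_u/φ = 307/0.90 = 341.111 kN·m.
With M_n = 0.85 f'_c a b (d − a/2), solve the quadratic for a:
a = d − √(d² − 2M_n/(0.85 f'_c b)) = 570 − √(570² − 2 × 341.111×10⁶/(0.85 × 34.4 × 265)) = 83.32 mm.
A_s = 0.85 f'_c a b / f_y = 0.85 × 34.4 × 83.32 × 265 / 400 = 1614.0 mm².

A_s ≈ 1610 mm²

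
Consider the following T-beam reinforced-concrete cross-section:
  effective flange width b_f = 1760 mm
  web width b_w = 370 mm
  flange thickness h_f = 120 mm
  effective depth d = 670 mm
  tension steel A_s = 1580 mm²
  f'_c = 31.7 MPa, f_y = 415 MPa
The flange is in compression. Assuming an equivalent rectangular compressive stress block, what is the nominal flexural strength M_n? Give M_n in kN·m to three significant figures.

Tension: T = A_s f_y = 1580 × 415 = 655700 N.
Try a within the flange: a = T/(0.85 f'_c b_f) = 655700/(0.85 × 31.7 × 1760) = 13.83 mm.
Since a = 13.83 ≤ h_f = 120 mm, the stress block lies entirely in the flange; analyse as a rectangular beam of width b_f.
M_n = T(d − a/2) = 655700 × (670 − 6.915) = 434.78 × 10⁶ N·mm.
M_n = 434.78 kN·m.

M_n ≈ 435 kN·m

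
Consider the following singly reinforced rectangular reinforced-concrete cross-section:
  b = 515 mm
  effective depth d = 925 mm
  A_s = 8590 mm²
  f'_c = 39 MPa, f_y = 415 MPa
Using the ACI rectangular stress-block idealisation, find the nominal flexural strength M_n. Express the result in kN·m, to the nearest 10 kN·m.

M_n ≈ 2930 kN·m

T = A_s f_y = 8590 × 415 = 3564850 N = 3564.85 kN.
From C = T: a = T/(0.85 f'_c b) = 3564850/(0.85 × 39 × 515) = 208.81 mm.
M_n = T(d − a/2) = 3564.85 kN × (925 − 104.405) mm = 2925.30 kN·m.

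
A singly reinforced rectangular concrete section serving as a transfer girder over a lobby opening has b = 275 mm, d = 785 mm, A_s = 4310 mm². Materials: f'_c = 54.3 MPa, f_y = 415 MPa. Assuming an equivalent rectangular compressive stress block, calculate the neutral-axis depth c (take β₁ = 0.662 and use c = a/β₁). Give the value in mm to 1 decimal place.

c ≈ 212.9 mm

T = A_s f_y = 4310 × 415 = 1788650 N = 1788.65 kN.
Setting C = 0.85 f'_c a b equal to T: a = 1788650/(0.85 × 54.3 × 275) = 140.920 mm.
With β₁ = 0.662, c = a/β₁ = 140.920/0.662 = 212.9 mm.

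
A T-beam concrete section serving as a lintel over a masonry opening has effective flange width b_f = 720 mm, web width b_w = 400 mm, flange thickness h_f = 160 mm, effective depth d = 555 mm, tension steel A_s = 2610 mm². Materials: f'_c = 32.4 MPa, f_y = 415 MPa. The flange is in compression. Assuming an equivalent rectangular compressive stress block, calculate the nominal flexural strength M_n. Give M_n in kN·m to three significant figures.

Tension: T = A_s f_y = 2610 × 415 = 1083150 N.
Try a within the flange: a = T/(0.85 f'_c b_f) = 1083150/(0.85 × 32.4 × 720) = 54.63 mm.
Since a = 54.63 ≤ h_f = 160 mm, the stress block lies entirely in the flange; analyse as a rectangular beam of width b_f.
M_n = T(d − a/2) = 1083150 × (555 − 27.315) = 571.56 × 10⁶ N·mm.
M_n = 571.56 kN·m.

M_n ≈ 572 kN·m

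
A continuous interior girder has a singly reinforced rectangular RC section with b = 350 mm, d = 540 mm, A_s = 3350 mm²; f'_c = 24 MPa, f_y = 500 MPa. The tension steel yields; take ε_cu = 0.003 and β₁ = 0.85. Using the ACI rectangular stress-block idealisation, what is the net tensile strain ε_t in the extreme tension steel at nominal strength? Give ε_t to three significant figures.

ε_t ≈ 0.00287

a = A_s f_y/(0.85 f'_c b) = 234.59 mm.
β₁ = 0.85, so c = a/β₁ = 234.59/0.85 = 275.99 mm.
From the linear strain diagram with ε_cu = 0.003: ε_t = 0.003 (d − c)/c = 0.003 × (540 − 275.99)/275.99 = 0.00287.
ε_t < 0.004 — the section is over-reinforced for flexure under ACI limits.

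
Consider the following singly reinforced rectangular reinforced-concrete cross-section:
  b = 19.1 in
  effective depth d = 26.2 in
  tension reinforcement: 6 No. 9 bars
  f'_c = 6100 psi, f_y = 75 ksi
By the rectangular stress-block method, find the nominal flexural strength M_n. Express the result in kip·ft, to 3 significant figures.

M_n ≈ 897 kip·ft

A_s = 6 × 1 = 6 in².
T = A_s f_y = 6 × 75 = 450 kips.
a = T/(0.85 f'_c b) = 450/(0.85 × 6.1 × 19.1) = 4.544 in.
M_n = T(d − a/2) = 450 × (26.2 − 2.272) = 10767.6 kip·in = 10767.6/12 = 897.30 kip·ft.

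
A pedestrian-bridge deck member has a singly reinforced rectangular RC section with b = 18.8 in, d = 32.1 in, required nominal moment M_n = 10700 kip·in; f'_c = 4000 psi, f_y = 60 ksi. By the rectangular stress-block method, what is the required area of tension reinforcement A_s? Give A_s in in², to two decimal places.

A_s ≈ 6.10 in²

From M_n = 0.85 f'_c a b (d − a/2):
a = d − √(d² − 2M_n/(0.85 f'_c b)) = 32.1 − √(32.1² − 2 × 10700/(0.85 × 4 × 18.8)) = 5.725 in.
A_s = 0.85 f'_c a b / f_y = 0.85 × 4 × 5.725 × 18.8 / 60 = 6.099 in².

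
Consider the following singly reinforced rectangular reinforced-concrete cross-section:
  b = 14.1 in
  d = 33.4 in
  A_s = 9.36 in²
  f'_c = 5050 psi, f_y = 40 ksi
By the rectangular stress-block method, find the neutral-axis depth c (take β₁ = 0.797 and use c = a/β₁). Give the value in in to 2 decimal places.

T = A_s f_y = 9.36 × 40 = 374.4 kips.
a = T/(0.85 f'_c b) = 374.4/(0.85 × 5.05 × 14.1) = 6.1860 in.
With β₁ = 0.797, c = a/β₁ = 6.1860/0.797 = 7.76 in.

c ≈ 7.76 in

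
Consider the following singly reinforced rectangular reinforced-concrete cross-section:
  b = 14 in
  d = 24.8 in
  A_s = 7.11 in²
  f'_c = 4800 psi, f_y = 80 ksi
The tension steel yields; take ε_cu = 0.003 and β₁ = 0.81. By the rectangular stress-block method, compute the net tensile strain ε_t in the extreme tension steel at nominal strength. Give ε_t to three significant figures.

ε_t ≈ 0.00305

a = A_s f_y/(0.85 f'_c b) = 9.958 in.
β₁ = 0.81, so c = a/β₁ = 9.958/0.81 = 12.294 in.
From the linear strain diagram with ε_cu = 0.003: ε_t = 0.003 (d − c)/c = 0.003 × (24.8 − 12.294)/12.294 = 0.00305.
ε_t < 0.004 — the section is over-reinforced for flexure under ACI limits.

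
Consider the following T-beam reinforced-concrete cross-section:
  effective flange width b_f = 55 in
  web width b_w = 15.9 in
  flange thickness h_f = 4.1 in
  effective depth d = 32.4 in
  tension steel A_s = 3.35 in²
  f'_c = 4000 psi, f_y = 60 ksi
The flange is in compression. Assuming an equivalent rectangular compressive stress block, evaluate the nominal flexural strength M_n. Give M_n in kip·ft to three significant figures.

M_n ≈ 534 kip·ft

Tension: T = A_s f_y = 3.35 × 60 = 201 kips.
Try a within the flange: a = T/(0.85 f'_c b_f) = 201/(0.85 × 4 × 55) = 1.075 in.
Since a = 1.075 ≤ h_f = 4.1 in, the stress block lies entirely in the flange; analyse as a rectangular beam of width b_f.
M_n = T(d − a/2) = 201 × (32.4 − 0.5375) = 6404.4 kip·in.
M_n = 6404.4/12 = 533.70 kip·ft.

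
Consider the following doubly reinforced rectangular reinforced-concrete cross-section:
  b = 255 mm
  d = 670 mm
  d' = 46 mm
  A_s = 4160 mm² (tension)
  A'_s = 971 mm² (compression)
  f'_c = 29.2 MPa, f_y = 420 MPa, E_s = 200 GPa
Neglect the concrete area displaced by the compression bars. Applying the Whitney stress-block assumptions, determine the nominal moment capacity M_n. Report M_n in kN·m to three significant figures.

M_n ≈ 1010 kN·m

Assume both tension and compression steel yield.
Net tension couple steel: A_s − A'_s = 3189 mm².
a = (A_s − A'_s) f_y / (0.85 f'_c b) = 1339380/(0.85 × 29.2 × 255) = 211.62 mm.
c = a/β₁ = 211.62/0.841 = 251.63 mm; ε'_s = 0.003(c − d')/c = 0.0025 ≥ f_y/E_s = 0.0021, so compression steel does yield.
M_n = (A_s − A'_s) f_y (d − a/2) + A'_s f_y (d − d') = [1339380 × (670 − 105.81) + 407820 × (670 − 46)] × 10⁻⁶ = 755.66 + 254.48 = 1010.14 kN·m.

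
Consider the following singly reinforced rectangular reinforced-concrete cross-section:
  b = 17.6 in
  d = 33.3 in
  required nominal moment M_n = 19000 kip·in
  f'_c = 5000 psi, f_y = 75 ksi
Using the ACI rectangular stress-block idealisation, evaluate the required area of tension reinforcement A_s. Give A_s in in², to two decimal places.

From M_n = 0.85 f'_c a b (d − a/2):
a = d − √(d² − 2M_n/(0.85 f'_c b)) = 33.3 − √(33.3² − 2 × 19000/(0.85 × 5 × 17.6)) = 8.787 in.
A_s = 0.85 f'_c a b / f_y = 0.85 × 5 × 8.787 × 17.6 / 75 = 8.764 in².

A_s ≈ 8.76 in²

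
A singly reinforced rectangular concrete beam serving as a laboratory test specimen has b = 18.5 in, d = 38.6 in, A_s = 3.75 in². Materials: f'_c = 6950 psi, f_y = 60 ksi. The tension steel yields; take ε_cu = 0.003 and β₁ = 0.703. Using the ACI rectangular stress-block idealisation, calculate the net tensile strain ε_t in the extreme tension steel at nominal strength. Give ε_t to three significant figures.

a = A_s f_y/(0.85 f'_c b) = 2.059 in.
β₁ = 0.703, so c = a/β₁ = 2.059/0.703 = 2.929 in.
From the linear strain diagram with ε_cu = 0.003: ε_t = 0.003 (d − c)/c = 0.003 × (38.6 − 2.929)/2.929 = 0.0365.
Since ε_t ≥ 0.005, the section is tension-controlled.

ε_t ≈ 0.0365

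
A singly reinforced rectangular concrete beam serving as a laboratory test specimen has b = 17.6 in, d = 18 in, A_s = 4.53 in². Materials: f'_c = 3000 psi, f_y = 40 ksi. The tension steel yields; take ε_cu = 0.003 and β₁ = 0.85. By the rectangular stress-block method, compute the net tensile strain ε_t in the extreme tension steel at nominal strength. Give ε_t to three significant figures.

a = A_s f_y/(0.85 f'_c b) = 4.037 in.
β₁ = 0.85, so c = a/β₁ = 4.037/0.85 = 4.749 in.
From the linear strain diagram with ε_cu = 0.003: ε_t = 0.003 (d − c)/c = 0.003 × (18 − 4.749)/4.749 = 0.00837.
Since ε_t ≥ 0.005, the section is tension-controlled.

ε_t ≈ 0.00837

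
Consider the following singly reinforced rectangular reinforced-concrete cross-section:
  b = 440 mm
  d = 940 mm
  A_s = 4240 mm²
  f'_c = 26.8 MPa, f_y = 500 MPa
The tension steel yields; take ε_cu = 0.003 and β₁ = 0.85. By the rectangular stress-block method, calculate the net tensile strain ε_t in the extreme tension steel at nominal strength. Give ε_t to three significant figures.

ε_t ≈ 0.00833

a = A_s f_y/(0.85 f'_c b) = 211.51 mm.
β₁ = 0.85, so c = a/β₁ = 211.51/0.85 = 248.84 mm.
From the linear strain diagram with ε_cu = 0.003: ε_t = 0.003 (d − c)/c = 0.003 × (940 − 248.84)/248.84 = 0.00833.
Since ε_t ≥ 0.005, the section is tension-controlled.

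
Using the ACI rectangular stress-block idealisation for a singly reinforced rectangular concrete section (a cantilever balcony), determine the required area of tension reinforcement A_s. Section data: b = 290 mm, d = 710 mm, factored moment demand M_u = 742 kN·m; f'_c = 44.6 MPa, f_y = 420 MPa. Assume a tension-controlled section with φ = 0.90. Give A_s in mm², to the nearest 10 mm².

A_s ≈ 3010 mm²

M_n = M_u/φ = 742/0.90 = 824.444 kN·m.
With M_n = 0.85 f'_c a b (d − a/2), solve the quadratic for a:
a = d − √(d² − 2M_n/(0.85 f'_c b)) = 710 − √(710² − 2 × 824.444×10⁶/(0.85 × 44.6 × 290)) = 114.92 mm.
A_s = 0.85 f'_c a b / f_y = 0.85 × 44.6 × 114.92 × 290 / 420 = 3008.1 mm².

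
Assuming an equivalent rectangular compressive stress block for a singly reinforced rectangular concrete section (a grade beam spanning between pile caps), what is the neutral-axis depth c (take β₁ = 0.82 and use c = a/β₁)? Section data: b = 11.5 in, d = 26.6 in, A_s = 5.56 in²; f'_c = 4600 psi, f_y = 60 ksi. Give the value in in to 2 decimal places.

c ≈ 9.05 in

T = A_s f_y = 5.56 × 60 = 333.6 kips.
a = T/(0.85 f'_c b) = 333.6/(0.85 × 4.6 × 11.5) = 7.4191 in.
With β₁ = 0.82, c = a/β₁ = 7.4191/0.82 = 9.05 in.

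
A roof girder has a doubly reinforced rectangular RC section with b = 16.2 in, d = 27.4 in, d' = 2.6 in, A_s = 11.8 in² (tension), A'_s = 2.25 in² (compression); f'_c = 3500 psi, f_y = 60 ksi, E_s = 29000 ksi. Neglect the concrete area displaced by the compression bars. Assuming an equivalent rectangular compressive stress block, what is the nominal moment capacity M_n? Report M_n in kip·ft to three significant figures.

Assume both steels yield.
a = (A_s − A'_s) f_y/(0.85 f'_c b) = (11.8 − 2.25) × 60/(0.85 × 3.5 × 16.2) = 11.889 in.
c = a/β₁ = 11.889/0.85 = 13.987 in; ε'_s = 0.003(c − d')/c = 0.0024 ≥ ε_y = 0.0021, so the compression steel yields.
M_n = (A_s − A'_s) f_y (d − a/2) + A'_s f_y (d − d') = 573 × (27.4 − 5.9445) + 135 × (27.4 − 2.6) = 12294.0 + 3348.0 = 15642.0 kip·in = 15642.0/12 = 1303.50 kip·ft.

M_n ≈ 1300 kip·ft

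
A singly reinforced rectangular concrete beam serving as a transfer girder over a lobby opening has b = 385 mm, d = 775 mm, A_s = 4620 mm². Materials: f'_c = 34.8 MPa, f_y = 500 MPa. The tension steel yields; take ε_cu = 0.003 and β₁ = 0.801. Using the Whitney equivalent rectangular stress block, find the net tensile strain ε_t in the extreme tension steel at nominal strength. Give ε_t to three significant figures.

a = A_s f_y/(0.85 f'_c b) = 202.84 mm.
β₁ = 0.801, so c = a/β₁ = 202.84/0.801 = 253.23 mm.
From the linear strain diagram with ε_cu = 0.003: ε_t = 0.003 (d − c)/c = 0.003 × (775 − 253.23)/253.23 = 0.00618.
Since ε_t ≥ 0.005, the section is tension-controlled.

ε_t ≈ 0.00618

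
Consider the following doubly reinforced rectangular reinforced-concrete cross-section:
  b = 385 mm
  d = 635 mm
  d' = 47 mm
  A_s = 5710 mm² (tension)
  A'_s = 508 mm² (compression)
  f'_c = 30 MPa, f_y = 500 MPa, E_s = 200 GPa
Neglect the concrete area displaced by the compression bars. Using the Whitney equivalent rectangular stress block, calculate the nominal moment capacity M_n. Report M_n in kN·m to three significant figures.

Assume both tension and compression steel yield.
Net tension couple steel: A_s − A'_s = 5202 mm².
a = (A_s − A'_s) f_y / (0.85 f'_c b) = 2601000/(0.85 × 30 × 385) = 264.94 mm.
c = a/β₁ = 264.94/0.836 = 316.91 mm; ε'_s = 0.003(c − d')/c = 0.0026 ≥ f_y/E_s = 0.0025, so compression steel does yield.
M_n = (A_s − A'_s) f_y (d − a/2) + A'_s f_y (d − d') = [2601000 × (635 − 132.47) + 254000 × (635 − 47)] × 10⁻⁶ = 1307.08 + 149.35 = 1456.43 kN·m.

M_n ≈ 1460 kN·m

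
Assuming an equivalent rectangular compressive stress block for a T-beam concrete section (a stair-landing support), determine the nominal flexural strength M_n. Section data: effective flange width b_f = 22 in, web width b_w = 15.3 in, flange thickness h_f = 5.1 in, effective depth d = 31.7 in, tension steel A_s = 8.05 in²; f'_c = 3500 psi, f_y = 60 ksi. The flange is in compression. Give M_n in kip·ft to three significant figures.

Tension: T = A_s f_y = 8.05 × 60 = 483 kips.
Try a within the flange: a = T/(0.85 f'_c b_f) = 483/(0.85 × 3.5 × 22) = 7.380 in.
a = 7.380 > h_f = 5.1 in: the block extends into the web. Split into flange-overhang and web parts.
C_f = 0.85 f'_c (b_f − b_w) h_f = 0.85 × 3.5 × (22 − 15.3) × 5.1 = 101.7 kips.
Remaining web compression depth: a_w = (T − C_f)/(0.85 f'_c b_w) = (483 − 101.7)/(0.85 × 3.5 × 15.3) = 8.377 in.
M_n = C_f(d − h_f/2) + (T − C_f)(d − a_w/2) = 101.7 × (31.7 − 2.55) + 381.3 × (31.7 − 4.1885) = 2964.6 + 10490.1 = 13454.7 kip·in.
M_n = 13454.7/12 = 1121.23 kip·ft.

M_n ≈ 1120 kip·ft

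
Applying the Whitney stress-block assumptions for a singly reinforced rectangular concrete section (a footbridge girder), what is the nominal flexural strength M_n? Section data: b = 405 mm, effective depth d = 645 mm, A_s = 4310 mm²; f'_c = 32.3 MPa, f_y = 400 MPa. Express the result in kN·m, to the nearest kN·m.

M_n ≈ 978 kN·m

T = A_s f_y = 4310 × 400 = 1724000 N = 1724 kN.
From C = T: a = T/(0.85 f'_c b) = 1724000/(0.85 × 32.3 × 405) = 155.05 mm.
M_n = T(d − a/2) = 1724 kN × (645 − 77.525) mm = 978.33 kN·m.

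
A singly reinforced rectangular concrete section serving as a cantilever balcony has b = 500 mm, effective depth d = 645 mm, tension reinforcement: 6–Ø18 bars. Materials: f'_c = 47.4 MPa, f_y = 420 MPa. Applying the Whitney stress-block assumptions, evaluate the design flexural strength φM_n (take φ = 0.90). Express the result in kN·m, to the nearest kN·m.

A_s = 6 × 254 = 1524 mm².
T = A_s f_y = 1524 × 420 = 640080 N = 640.08 kN.
From C = T: a = T/(0.85 f'_c b) = 640080/(0.85 × 47.4 × 500) = 31.77 mm.
M_n = T(d − a/2) = 640.08 kN × (645 − 15.885) mm = 402.68 kN·m.
φM_n = 0.90 × 402.68 = 362.41 kN·m.

φM_n ≈ 362 kN·m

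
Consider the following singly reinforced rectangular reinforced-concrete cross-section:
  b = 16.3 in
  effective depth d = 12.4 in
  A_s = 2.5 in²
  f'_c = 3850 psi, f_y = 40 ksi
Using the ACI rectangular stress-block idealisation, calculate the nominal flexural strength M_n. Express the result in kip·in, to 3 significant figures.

M_n ≈ 1150 kip·in

T = A_s f_y = 2.5 × 40 = 100 kips.
a = T/(0.85 f'_c b) = 100/(0.85 × 3.85 × 16.3) = 1.875 in.
M_n = T(d − a/2) = 100 × (12.4 − 0.9375) = 1146.3 kip·in.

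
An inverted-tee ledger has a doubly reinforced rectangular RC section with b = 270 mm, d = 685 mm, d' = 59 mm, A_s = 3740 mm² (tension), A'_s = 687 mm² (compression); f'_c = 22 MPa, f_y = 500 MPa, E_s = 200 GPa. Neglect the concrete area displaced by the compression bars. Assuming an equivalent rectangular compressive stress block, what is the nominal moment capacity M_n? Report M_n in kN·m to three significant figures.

M_n ≈ 1030 kN·m

Assume both tension and compression steel yield.
Net tension couple steel: A_s − A'_s = 3053 mm².
a = (A_s − A'_s) f_y / (0.85 f'_c b) = 1526500/(0.85 × 22 × 270) = 302.34 mm.
c = a/β₁ = 302.34/0.85 = 355.69 mm; ε'_s = 0.003(c − d')/c = 0.0025 ≥ f_y/E_s = 0.0025, so compression steel does yield.
M_n = (A_s − A'_s) f_y (d − a/2) + A'_s f_y (d − d') = [1526500 × (685 − 151.17) + 343500 × (685 − 59)] × 10⁻⁶ = 814.89 + 215.03 = 1029.92 kN·m.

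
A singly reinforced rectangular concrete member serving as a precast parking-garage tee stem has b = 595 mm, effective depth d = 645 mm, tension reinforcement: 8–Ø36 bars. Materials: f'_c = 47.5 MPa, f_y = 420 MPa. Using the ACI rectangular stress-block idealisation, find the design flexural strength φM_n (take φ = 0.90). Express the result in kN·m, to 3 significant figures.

A_s = 8 × 1018 = 8144 mm².
T = A_s f_y = 8144 × 420 = 3420480 N = 3420.48 kN.
From C = T: a = T/(0.85 f'_c b) = 3420480/(0.85 × 47.5 × 595) = 142.38 mm.
M_n = T(d − a/2) = 3420.48 kN × (645 − 71.19) mm = 1962.71 kN·m.
φM_n = 0.90 × 1962.71 = 1766.44 kN·m.

φM_n ≈ 1770 kN·m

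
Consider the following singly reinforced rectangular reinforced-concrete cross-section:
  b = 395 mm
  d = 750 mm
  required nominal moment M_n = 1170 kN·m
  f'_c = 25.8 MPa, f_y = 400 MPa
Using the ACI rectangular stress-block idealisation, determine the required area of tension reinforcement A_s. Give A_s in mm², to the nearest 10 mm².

With M_n = 0.85 f'_c a b (d − a/2), solve the quadratic for a:
a = d − √(d² − 2M_n/(0.85 f'_c b)) = 750 − √(750² − 2 × 1170×10⁶/(0.85 × 25.8 × 395)) = 209.29 mm.
A_s = 0.85 f'_c a b / f_y = 0.85 × 25.8 × 209.29 × 395 / 400 = 4532.4 mm².

A_s ≈ 4530 mm²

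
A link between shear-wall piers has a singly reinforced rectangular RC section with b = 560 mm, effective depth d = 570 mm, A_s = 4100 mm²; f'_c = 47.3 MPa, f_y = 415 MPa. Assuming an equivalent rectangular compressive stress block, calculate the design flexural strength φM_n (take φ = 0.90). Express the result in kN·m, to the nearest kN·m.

φM_n ≈ 815 kN·m

T = A_s f_y = 4100 × 415 = 1701500 N = 1701.5 kN.
From C = T: a = T/(0.85 f'_c b) = 1701500/(0.85 × 47.3 × 560) = 75.57 mm.
M_n = T(d − a/2) = 1701.5 kN × (570 − 37.785) mm = 905.56 kN·m.
φM_n = 0.90 × 905.56 = 815.00 kN·m.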